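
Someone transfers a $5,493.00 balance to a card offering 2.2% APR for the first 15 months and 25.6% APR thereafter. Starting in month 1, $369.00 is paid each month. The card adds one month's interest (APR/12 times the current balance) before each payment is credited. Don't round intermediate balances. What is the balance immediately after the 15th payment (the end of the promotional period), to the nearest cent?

$39.41

Promo months 1–15 at r₀ = 2.2%/12 = 0.00183333; months 16+ at r₁ = 25.6%/12 = 0.0213333.
After month 15: iterate B ← B·(1+r₀) − $369.00 for 15 months → $39.41.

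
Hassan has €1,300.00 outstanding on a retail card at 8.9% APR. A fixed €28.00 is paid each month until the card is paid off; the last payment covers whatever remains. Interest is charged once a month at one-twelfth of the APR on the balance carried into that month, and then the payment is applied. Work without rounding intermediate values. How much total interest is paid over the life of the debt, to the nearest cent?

Monthly rate r = 8.9%/12 = 0.741667% = 0.00741667.
Payoff takes n = ⌈−ln(1 − rB₀/P)/ln(1+r)⌉ = ⌈57.126⌉ = 58 payments; the last is €3.54.
Total paid = 57·€28.00 + €3.54 = €1,599.54.
Total interest = total paid − principal = €1,599.54 − €1,300.00 = €299.54.

€299.54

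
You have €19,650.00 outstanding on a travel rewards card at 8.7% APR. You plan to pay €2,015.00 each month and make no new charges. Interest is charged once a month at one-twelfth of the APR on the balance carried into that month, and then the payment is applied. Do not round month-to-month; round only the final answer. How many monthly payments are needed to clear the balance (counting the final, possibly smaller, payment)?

Monthly rate r = 8.7%/12 = 0.725% = 0.00725.
Recurrence: B ← B·(1+r) − €2,015.00.
Month 1: interest €142.46; balance after payment €17,777.46.
Month 2: interest €128.89; balance after payment €15,891.35.
Closed form: n = −ln(1 − rB₀/P)/ln(1+r) = −ln(0.9293)/ln(1.00725) ≈ 10.150, so the balance reaches zero during payment 11.

11 payments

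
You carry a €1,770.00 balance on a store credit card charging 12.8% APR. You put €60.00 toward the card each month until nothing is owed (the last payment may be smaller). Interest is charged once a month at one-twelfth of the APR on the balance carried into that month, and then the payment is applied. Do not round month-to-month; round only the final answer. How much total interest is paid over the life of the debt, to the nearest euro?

Monthly rate r = 12.8%/12 = 1.06667% = 0.0106667.
Payoff takes n = ⌈−ln(1 − rB₀/P)/ln(1+r)⌉ = ⌈35.612⌉ = 36 payments; the last is €36.80.
Total paid = 35·€60.00 + €36.80 = €2,136.80.
Total interest = total paid − principal = €2,136.80 − €1,770.00 = €366.80.

€367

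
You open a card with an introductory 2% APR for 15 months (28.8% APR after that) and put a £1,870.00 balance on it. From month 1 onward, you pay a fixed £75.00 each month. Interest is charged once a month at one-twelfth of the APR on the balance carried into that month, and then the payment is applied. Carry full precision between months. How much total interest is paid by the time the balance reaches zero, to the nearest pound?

£162

Promo months 1–15 at r₀ = 2%/12 = 0.00166667; months 16+ at r₁ = 28.8%/12 = 0.024.
After month 15: iterate B ← B·(1+r₀) − £75.00 for 15 months → £779.08.
Then at r₁ with £75.00/mo: n₂ = −ln(1 − r₁·B/P)/ln(1+r₁) ≈ 12.09 → 13 more payments.
Total paid = 27·£75.00 + £6.90 = £2,031.90; interest = £2,031.90 − £1,870.00 = £161.90.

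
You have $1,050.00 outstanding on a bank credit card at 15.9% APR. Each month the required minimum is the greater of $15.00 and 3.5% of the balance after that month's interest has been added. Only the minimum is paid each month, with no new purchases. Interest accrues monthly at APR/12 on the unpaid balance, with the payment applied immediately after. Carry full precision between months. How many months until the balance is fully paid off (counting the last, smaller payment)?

Monthly rate r = 15.9%/12 = 1.325% = 0.01325.
While 3.5% of the post-interest balance exceeds $15.00, each month B ← (B·(1+r))·(1 − 0.035), i.e. B shrinks by the factor (1+r)·0.965 = 0.97779.
This holds for months 1–41. Entering month 42 the balance is $418.01; 3.5% of the post-interest balance is now below $15.00, so the flat $15.00 minimum applies from here.
From month 42 a fixed $15.00 at rate r clears $418.01 in 36 more payments. Total: 41 + 36 = 77 months.

77 months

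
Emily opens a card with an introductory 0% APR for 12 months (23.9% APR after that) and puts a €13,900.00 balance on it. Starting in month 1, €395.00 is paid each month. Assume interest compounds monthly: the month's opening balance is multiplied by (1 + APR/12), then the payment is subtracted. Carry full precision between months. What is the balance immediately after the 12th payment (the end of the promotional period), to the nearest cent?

€9,160.00

Promo months 1–12 at r₀ = 0%/12 = 0; months 13+ at r₁ = 23.9%/12 = 0.0199167.
After month 12 (no interest yet): B = €13,900.00 − 12·€395.00 = €9,160.00.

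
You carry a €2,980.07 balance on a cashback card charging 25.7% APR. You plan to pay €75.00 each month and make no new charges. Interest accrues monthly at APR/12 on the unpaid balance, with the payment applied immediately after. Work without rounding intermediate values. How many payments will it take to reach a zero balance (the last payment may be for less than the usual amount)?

90 months

Monthly rate r = 25.7%/12 = 2.14167% = 0.0214167.
Recurrence: B ← B·(1+r) − €75.00.
Month 1: interest €63.82; balance after payment €2,968.89.
Month 2: interest €63.58; balance after payment €2,957.48.
Closed form: n = −ln(1 − rB₀/P)/ln(1+r) = −ln(0.14902)/ln(1.02142) ≈ 89.835, so the balance reaches zero during payment 90.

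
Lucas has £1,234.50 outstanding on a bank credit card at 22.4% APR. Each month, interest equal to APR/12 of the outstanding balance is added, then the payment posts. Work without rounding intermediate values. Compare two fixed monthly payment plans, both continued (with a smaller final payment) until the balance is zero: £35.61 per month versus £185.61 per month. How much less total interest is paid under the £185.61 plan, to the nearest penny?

£675.02

Monthly rate r = 22.4%/12 = 1.86667% = 0.0186667.
At £35.61/mo: n = ⌈−ln(1 − rB₀/P)/ln(1+r)⌉ = 57 payments (last £11.50); total interest = total paid − £1,234.50 = £771.16.
At £185.61/mo: 8 payments (last £31.37); total interest £96.14.
Interest saved = £771.16 − £96.14 = £675.02.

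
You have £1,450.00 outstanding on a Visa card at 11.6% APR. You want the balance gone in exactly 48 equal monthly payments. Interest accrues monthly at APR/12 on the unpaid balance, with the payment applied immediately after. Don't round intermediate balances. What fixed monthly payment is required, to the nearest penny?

Monthly rate r = 11.6%/12 = 0.966667% = 0.00966667.
Level-payment amortization: P = B₀·r / (1 − (1+r)^(−n)) = 1450.00·0.00966667 / (1 − 1.00967^(−48)).
Denominator 1 − (1+r)^(−48) = 0.369833798.
P = 14.0167 / 0.369833798 ≈ 37.90.

£37.90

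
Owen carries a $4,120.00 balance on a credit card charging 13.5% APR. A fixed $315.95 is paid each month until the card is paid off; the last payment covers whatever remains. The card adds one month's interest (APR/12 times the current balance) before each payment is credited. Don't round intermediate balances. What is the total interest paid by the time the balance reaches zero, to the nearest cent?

Monthly rate r = 13.5%/12 = 1.125% = 0.01125.
Payoff takes n = ⌈−ln(1 − rB₀/P)/ln(1+r)⌉ = ⌈14.181⌉ = 15 payments; the last is $57.42.
Total paid = 14·$315.95 + $57.42 = $4,480.72.
Total interest = total paid − principal = $4,480.72 − $4,120.00 = $360.72.

$360.72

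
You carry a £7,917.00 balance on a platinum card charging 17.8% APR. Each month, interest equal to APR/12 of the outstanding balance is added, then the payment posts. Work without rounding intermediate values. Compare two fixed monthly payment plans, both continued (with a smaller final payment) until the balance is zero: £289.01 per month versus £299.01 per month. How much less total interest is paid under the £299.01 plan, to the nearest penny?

Monthly rate r = 17.8%/12 = 1.48333% = 0.0148333.
At £289.01/mo: n = ⌈−ln(1 − rB₀/P)/ln(1+r)⌉ = 36 payments (last £120.05); total interest = total paid − £7,917.00 = £2,318.40.
At £299.01/mo: 34 payments (last £262.32); total interest £2,212.65.
Interest saved = £2,318.40 − £2,212.65 = £105.75.

£105.75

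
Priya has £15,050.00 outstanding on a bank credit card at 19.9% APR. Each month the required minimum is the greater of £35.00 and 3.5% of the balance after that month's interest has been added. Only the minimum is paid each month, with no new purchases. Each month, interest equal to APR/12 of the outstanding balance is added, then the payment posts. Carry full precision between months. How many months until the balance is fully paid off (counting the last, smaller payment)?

Monthly rate r = 19.9%/12 = 1.65833% = 0.0165833.
While 3.5% of the post-interest balance exceeds £35.00, each month B ← (B·(1+r))·(1 − 0.035), i.e. B shrinks by the factor (1+r)·0.965 = 0.981.
This holds for months 1–143. Entering month 144 the balance is £969.15; 3.5% of the post-interest balance is now below £35.00, so the flat £35.00 minimum applies from here.
From month 144 a fixed £35.00 at rate r clears £969.15 in 38 more payments. Total: 143 + 38 = 181 months.

181 months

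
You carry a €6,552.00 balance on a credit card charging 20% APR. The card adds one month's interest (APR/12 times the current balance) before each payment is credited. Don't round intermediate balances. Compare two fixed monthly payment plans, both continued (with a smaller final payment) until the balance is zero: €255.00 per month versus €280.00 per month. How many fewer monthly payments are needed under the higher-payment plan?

4 fewer payments

Monthly rate r = 20%/12 = 1.66667% = 0.0166667.
At €255.00/mo: n = ⌈−ln(1 − rB₀/P)/ln(1+r)⌉ = 34 payments (last €209.51); total interest = total paid − €6,552.00 = €2,072.51.
At €280.00/mo: 30 payments (last €253.39); total interest €1,821.39.
Payments saved = 34 − 30 = 4.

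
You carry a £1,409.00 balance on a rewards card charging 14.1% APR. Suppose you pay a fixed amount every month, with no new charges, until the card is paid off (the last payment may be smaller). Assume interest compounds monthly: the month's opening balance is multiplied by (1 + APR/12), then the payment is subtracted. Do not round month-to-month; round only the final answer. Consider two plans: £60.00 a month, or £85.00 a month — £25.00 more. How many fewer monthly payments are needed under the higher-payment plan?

9 fewer payments

Monthly rate r = 14.1%/12 = 1.175% = 0.01175.
At £60.00/mo: n = ⌈−ln(1 − rB₀/P)/ln(1+r)⌉ = 28 payments (last £38.43); total interest = total paid − £1,409.00 = £249.43.
At £85.00/mo: 19 payments (last £46.44); total interest £167.44.
Payments saved = 28 − 19 = 9.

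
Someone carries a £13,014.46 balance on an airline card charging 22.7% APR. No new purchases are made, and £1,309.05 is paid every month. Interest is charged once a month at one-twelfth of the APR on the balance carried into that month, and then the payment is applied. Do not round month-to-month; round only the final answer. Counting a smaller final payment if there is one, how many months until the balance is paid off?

12 months

Monthly rate r = 22.7%/12 = 1.89167% = 0.0189167.
Recurrence: B ← B·(1+r) − £1,309.05.
Month 1: interest £246.19; balance after payment £11,951.60.
Month 2: interest £226.08; balance after payment £10,868.63.
Closed form: n = −ln(1 − rB₀/P)/ln(1+r) = −ln(0.81193)/ln(1.01892) ≈ 11.117, so the balance reaches zero during payment 12.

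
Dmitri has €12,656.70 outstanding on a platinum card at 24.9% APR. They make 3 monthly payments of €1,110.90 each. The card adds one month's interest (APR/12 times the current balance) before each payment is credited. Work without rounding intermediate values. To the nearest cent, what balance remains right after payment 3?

€10,058.71

Monthly rate r = 24.9%/12 = 2.075% = 0.02075.
Each month: B ← B·(1+r) − €1,110.90.
Month 1: interest €262.63; balance after payment €11,808.43.
Month 2: interest €245.02; balance after payment €10,942.55.
Month 3: interest €227.06; balance after payment €10,058.71.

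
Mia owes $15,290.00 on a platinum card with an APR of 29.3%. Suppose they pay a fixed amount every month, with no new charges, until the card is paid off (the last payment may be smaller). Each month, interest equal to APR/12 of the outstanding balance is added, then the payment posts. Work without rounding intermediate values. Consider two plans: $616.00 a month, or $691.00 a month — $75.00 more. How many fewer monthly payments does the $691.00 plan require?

6 fewer payments

Monthly rate r = 29.3%/12 = 2.44167% = 0.0244167.
At $616.00/mo: n = ⌈−ln(1 − rB₀/P)/ln(1+r)⌉ = 39 payments (last $381.23); total interest = total paid − $15,290.00 = $8,499.23.
At $691.00/mo: 33 payments (last $149.85); total interest $6,971.85.
Payments saved = 39 − 33 = 6.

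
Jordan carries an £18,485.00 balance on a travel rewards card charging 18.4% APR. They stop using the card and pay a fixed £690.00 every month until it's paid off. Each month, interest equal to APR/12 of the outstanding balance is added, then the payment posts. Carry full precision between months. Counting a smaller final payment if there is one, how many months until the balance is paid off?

Monthly rate r = 18.4%/12 = 1.53333% = 0.0153333.
Recurrence: B ← B·(1+r) − £690.00.
Month 1: interest £283.44; balance after payment £18,078.44.
Month 2: interest £277.20; balance after payment £17,665.64.
Closed form: n = −ln(1 − rB₀/P)/ln(1+r) = −ln(0.58922)/ln(1.01533) ≈ 34.761, so the balance reaches zero during payment 35.

35 payments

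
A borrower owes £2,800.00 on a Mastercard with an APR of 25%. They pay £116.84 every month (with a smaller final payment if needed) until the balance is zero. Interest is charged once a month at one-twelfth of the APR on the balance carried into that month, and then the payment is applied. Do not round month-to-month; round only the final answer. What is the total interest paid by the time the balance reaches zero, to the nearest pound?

Monthly rate r = 25%/12 = 2.08333% = 0.0208333.
Payoff takes n = ⌈−ln(1 − rB₀/P)/ln(1+r)⌉ = ⌈33.545⌉ = 34 payments; the last is £63.92.
Total paid = 33·£116.84 + £63.92 = £3,919.64.
Total interest = total paid − principal = £3,919.64 − £2,800.00 = £1,119.64.

£1,120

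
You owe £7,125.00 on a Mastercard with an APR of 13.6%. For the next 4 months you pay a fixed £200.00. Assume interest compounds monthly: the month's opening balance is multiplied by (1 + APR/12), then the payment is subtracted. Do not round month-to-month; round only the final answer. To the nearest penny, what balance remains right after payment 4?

Monthly rate r = 13.6%/12 = 1.13333% = 0.0113333.
Each month: B ← B·(1+r) − £200.00.
Month 1: interest £80.75; balance after payment £7,005.75.
Month 2: interest £79.40; balance after payment £6,885.15.
Month 3: interest £78.03; balance after payment £6,763.18.
Month 4: interest £76.65; balance after payment £6,639.83.

£6,639.83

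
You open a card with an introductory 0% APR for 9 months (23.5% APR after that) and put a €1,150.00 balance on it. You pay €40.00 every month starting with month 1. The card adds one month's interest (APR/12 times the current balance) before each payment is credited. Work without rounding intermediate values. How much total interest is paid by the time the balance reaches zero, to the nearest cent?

€218.66

Promo months 1–9 at r₀ = 0%/12 = 0; months 10+ at r₁ = 23.5%/12 = 0.0195833.
After month 9 (no interest yet): B = €1,150.00 − 9·€40.00 = €790.00.
Then at r₁ with €40.00/mo: n₂ = −ln(1 − r₁·B/P)/ln(1+r₁) ≈ 25.21 → 26 more payments.
Total paid = 34·€40.00 + €8.66 = €1,368.66; interest = €1,368.66 − €1,150.00 = €218.66.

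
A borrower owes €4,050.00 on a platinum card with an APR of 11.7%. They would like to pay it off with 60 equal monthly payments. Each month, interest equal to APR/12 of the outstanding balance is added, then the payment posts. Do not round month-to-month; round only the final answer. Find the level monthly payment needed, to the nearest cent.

€89.48

Monthly rate r = 11.7%/12 = 0.975% = 0.00975.
Level-payment amortization: P = B₀·r / (1 − (1+r)^(−n)) = 4050.00·0.00975 / (1 − 1.00975^(−60)).
Denominator 1 − (1+r)^(−60) = 0.441313356.
P = 39.4875 / 0.441313356 ≈ 89.48.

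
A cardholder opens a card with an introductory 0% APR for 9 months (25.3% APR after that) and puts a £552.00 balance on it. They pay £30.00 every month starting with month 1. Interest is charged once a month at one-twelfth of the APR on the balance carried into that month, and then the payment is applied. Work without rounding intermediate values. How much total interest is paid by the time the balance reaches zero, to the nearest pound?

£36

Promo months 1–9 at r₀ = 0%/12 = 0; months 10+ at r₁ = 25.3%/12 = 0.0210833.
After month 9 (no interest yet): B = £552.00 − 9·£30.00 = £282.00.
Then at r₁ with £30.00/mo: n₂ = −ln(1 − r₁·B/P)/ln(1+r₁) ≈ 10.59 → 11 more payments.
Total paid = 19·£30.00 + £17.67 = £587.67; interest = £587.67 − £552.00 = £35.67.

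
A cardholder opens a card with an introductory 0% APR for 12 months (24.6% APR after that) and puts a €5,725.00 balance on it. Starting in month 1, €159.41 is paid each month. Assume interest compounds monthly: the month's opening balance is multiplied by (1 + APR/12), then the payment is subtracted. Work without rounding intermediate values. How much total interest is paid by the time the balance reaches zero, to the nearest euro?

Promo months 1–12 at r₀ = 0%/12 = 0; months 13+ at r₁ = 24.6%/12 = 0.0205.
After month 12 (no interest yet): B = €5,725.00 − 12·€159.41 = €3,812.08.
Then at r₁ with €159.41/mo: n₂ = −ln(1 − r₁·B/P)/ln(1+r₁) ≈ 33.20 → 34 more payments.
Total paid = 45·€159.41 + €32.76 = €7,206.21; interest = €7,206.21 − €5,725.00 = €1,481.21.

€1,481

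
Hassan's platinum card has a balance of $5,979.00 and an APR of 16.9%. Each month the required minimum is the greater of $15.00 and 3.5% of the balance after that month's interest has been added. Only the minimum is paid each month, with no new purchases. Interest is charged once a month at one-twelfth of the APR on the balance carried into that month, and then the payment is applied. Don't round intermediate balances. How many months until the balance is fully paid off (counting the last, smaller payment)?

159 months

Monthly rate r = 16.9%/12 = 1.40833% = 0.0140833.
While 3.5% of the post-interest balance exceeds $15.00, each month B ← (B·(1+r))·(1 − 0.035), i.e. B shrinks by the factor (1+r)·0.965 = 0.97859.
This holds for months 1–123. Entering month 124 the balance is $417.39; 3.5% of the post-interest balance is now below $15.00, so the flat $15.00 minimum applies from here.
From month 124 a fixed $15.00 at rate r clears $417.39 in 36 more payments. Total: 123 + 36 = 159 months.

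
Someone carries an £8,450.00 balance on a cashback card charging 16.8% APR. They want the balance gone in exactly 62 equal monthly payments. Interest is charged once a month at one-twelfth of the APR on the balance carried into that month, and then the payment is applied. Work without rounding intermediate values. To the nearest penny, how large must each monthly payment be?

Monthly rate r = 16.8%/12 = 1.4% = 0.014.
Level-payment amortization: P = B₀·r / (1 − (1+r)^(−n)) = 8450.00·0.014 / (1 − 1.014^(−62)).
Denominator 1 − (1+r)^(−62) = 0.577675001.
P = 118.3 / 0.577675001 ≈ 204.79.

£204.79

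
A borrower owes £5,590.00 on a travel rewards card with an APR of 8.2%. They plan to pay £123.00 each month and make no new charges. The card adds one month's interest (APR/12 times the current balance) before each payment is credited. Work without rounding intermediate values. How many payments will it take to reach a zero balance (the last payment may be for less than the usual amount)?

Monthly rate r = 8.2%/12 = 0.683333% = 0.00683333.
Recurrence: B ← B·(1+r) − £123.00.
Month 1: interest £38.20; balance after payment £5,505.20.
Month 2: interest £37.62; balance after payment £5,419.82.
Closed form: n = −ln(1 − rB₀/P)/ln(1+r) = −ln(0.68944)/ln(1.00683) ≈ 54.606, so the balance reaches zero during payment 55.

55 payments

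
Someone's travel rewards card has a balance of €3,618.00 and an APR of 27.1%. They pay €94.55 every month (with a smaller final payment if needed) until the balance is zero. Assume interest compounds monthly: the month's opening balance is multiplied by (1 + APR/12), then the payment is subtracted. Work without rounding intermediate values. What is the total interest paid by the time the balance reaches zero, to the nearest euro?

€4,834

Monthly rate r = 27.1%/12 = 2.25833% = 0.0225833.
Payoff takes n = ⌈−ln(1 − rB₀/P)/ln(1+r)⌉ = ⌈89.391⌉ = 90 payments; the last is €37.23.
Total paid = 89·€94.55 + €37.23 = €8,452.18.
Total interest = total paid − principal = €8,452.18 − €3,618.00 = €4,834.18.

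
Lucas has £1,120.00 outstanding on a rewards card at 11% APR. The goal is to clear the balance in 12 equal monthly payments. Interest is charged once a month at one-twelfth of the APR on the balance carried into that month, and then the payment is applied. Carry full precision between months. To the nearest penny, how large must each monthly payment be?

Monthly rate r = 11%/12 = 0.916667% = 0.00916667.
Level-payment amortization: P = B₀·r / (1 − (1+r)^(−n)) = 1120.00·0.00916667 / (1 − 1.00917^(−12)).
Denominator 1 − (1+r)^(−12) = 0.103716844.
P = 10.2667 / 0.103716844 ≈ 98.99.

£98.99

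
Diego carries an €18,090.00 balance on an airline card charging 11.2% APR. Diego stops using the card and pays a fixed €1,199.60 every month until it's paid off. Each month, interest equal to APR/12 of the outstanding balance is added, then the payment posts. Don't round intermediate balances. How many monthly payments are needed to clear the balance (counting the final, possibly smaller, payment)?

Monthly rate r = 11.2%/12 = 0.933333% = 0.00933333.
Recurrence: B ← B·(1+r) − €1,199.60.
Month 1: interest €168.84; balance after payment €17,059.24.
Month 2: interest €159.22; balance after payment €16,018.86.
Closed form: n = −ln(1 − rB₀/P)/ln(1+r) = −ln(0.85925)/ln(1.00933) ≈ 16.328, so the balance reaches zero during payment 17.

17 months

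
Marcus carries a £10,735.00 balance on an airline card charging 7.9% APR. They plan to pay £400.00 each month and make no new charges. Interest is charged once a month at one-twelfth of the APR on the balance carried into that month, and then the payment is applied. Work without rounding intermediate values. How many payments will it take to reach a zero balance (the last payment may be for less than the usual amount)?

30 months

Monthly rate r = 7.9%/12 = 0.658333% = 0.00658333.
Recurrence: B ← B·(1+r) − £400.00.
Month 1: interest £70.67; balance after payment £10,405.67.
Month 2: interest £68.50; balance after payment £10,074.18.
Closed form: n = −ln(1 − rB₀/P)/ln(1+r) = −ln(0.82332)/ln(1.00658) ≈ 29.628, so the balance reaches zero during payment 30.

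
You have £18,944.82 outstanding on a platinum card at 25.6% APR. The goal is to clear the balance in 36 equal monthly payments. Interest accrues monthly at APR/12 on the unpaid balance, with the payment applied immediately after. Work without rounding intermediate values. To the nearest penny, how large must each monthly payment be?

£759.27

Monthly rate r = 25.6%/12 = 2.13333% = 0.0213333.
Level-payment amortization: P = B₀·r / (1 − (1+r)^(−n)) = 18944.82·0.0213333 / (1 − 1.02133^(−36)).
Denominator 1 − (1+r)^(−36) = 0.53229741.
P = 404.156 / 0.53229741 ≈ 759.27.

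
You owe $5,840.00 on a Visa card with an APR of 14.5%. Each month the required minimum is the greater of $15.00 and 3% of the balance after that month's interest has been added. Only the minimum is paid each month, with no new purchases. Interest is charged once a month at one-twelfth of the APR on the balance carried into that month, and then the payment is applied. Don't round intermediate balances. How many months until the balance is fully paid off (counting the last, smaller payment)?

Monthly rate r = 14.5%/12 = 1.20833% = 0.0120833.
While 3% of the post-interest balance exceeds $15.00, each month B ← (B·(1+r))·(1 − 0.03), i.e. B shrinks by the factor (1+r)·0.97 = 0.98172.
This holds for months 1–134. Entering month 135 the balance is $492.95; 3% of the post-interest balance is now below $15.00, so the flat $15.00 minimum applies from here.
From month 135 a fixed $15.00 at rate r clears $492.95 in 43 more payments. Total: 134 + 43 = 177 months.

177 months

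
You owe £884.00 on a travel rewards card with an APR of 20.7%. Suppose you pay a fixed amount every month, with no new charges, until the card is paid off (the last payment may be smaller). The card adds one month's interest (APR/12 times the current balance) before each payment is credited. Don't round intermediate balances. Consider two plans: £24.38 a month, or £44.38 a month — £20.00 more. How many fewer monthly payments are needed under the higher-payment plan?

33 fewer payments

Monthly rate r = 20.7%/12 = 1.725% = 0.01725.
At £24.38/mo: n = ⌈−ln(1 − rB₀/P)/ln(1+r)⌉ = 58 payments (last £10.35); total interest = total paid − £884.00 = £516.01.
At £44.38/mo: 25 payments (last £27.38); total interest £208.50.
Payments saved = 58 − 25 = 33.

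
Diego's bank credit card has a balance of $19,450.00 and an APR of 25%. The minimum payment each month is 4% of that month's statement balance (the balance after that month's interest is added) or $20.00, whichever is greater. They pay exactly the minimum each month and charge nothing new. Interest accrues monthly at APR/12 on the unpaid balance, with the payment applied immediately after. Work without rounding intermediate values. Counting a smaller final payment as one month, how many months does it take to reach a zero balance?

Monthly rate r = 25%/12 = 2.08333% = 0.0208333.
While 4% of the post-interest balance exceeds $20.00, each month B ← (B·(1+r))·(1 − 0.04), i.e. B shrinks by the factor (1+r)·0.96 = 0.98.
This holds for months 1–183. Entering month 184 the balance is $482.27; 4% of the post-interest balance is now below $20.00, so the flat $20.00 minimum applies from here.
From month 184 a fixed $20.00 at rate r clears $482.27 in 34 more payments. Total: 183 + 34 = 217 months.

217 months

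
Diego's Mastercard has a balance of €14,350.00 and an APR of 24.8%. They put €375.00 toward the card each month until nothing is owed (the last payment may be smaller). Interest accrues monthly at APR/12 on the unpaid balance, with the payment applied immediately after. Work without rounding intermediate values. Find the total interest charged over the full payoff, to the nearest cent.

Monthly rate r = 24.8%/12 = 2.06667% = 0.0206667.
Payoff takes n = ⌈−ln(1 − rB₀/P)/ln(1+r)⌉ = ⌈76.490⌉ = 77 payments; the last is €184.65.
Total paid = 76·€375.00 + €184.65 = €28,684.65.
Total interest = total paid − principal = €28,684.65 − €14,350.00 = €14,334.65.

€14,334.65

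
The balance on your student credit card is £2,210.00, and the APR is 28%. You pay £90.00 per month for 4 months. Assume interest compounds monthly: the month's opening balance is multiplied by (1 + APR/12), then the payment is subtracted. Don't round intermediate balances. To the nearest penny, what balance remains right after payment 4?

£2,050.80

Monthly rate r = 28%/12 = 2.33333% = 0.0233333.
Each month: B ← B·(1+r) − £90.00.
Month 1: interest £51.57; balance after payment £2,171.57.
Month 2: interest £50.67; balance after payment £2,132.24.
Month 3: interest £49.75; balance after payment £2,091.99.
Month 4: interest £48.81; balance after payment £2,050.80.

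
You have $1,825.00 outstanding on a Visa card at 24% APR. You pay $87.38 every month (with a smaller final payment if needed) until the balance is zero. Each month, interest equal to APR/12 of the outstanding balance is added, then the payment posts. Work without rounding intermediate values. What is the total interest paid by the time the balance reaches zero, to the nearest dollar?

Monthly rate r = 24%/12 = 2% = 0.02.
Payoff takes n = ⌈−ln(1 − rB₀/P)/ln(1+r)⌉ = ⌈27.309⌉ = 28 payments; the last is $27.21.
Total paid = 27·$87.38 + $27.21 = $2,386.47.
Total interest = total paid − principal = $2,386.47 − $1,825.00 = $561.47.

$561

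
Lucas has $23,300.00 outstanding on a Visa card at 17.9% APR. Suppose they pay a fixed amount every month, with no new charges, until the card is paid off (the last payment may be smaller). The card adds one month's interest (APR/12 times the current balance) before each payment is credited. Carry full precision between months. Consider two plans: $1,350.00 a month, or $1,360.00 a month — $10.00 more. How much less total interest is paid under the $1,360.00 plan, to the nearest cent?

$33.12

Monthly rate r = 17.9%/12 = 1.49167% = 0.0149167.
At $1,350.00/mo: n = ⌈−ln(1 − rB₀/P)/ln(1+r)⌉ = 21 payments (last $140.96); total interest = total paid − $23,300.00 = $3,840.96.
At $1,360.00/mo: 20 payments (last $1,267.84); total interest $3,807.84.
Interest saved = $3,840.96 − $3,807.84 = $33.12.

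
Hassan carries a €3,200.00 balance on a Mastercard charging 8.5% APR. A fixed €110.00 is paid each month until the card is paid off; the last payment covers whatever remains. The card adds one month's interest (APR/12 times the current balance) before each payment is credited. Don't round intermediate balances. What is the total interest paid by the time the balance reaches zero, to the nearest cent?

Monthly rate r = 8.5%/12 = 0.708333% = 0.00708333.
Payoff takes n = ⌈−ln(1 − rB₀/P)/ln(1+r)⌉ = ⌈32.691⌉ = 33 payments; the last is €76.14.
Total paid = 32·€110.00 + €76.14 = €3,596.14.
Total interest = total paid − principal = €3,596.14 − €3,200.00 = €396.14.

€396.14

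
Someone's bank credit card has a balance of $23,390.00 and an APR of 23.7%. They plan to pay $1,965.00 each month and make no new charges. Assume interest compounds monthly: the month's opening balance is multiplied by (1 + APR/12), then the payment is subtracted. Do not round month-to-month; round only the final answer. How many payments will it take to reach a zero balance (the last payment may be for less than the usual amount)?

Monthly rate r = 23.7%/12 = 1.975% = 0.01975.
Recurrence: B ← B·(1+r) − $1,965.00.
Month 1: interest $461.95; balance after payment $21,886.95.
Month 2: interest $432.27; balance after payment $20,354.22.
Closed form: n = −ln(1 − rB₀/P)/ln(1+r) = −ln(0.76491)/ln(1.01975) ≈ 13.703, so the balance reaches zero during payment 14.

14 months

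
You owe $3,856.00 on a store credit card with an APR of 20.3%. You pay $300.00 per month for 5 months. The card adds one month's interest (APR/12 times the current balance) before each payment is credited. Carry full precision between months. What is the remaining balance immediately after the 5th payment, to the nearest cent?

$2,641.76

Monthly rate r = 20.3%/12 = 1.69167% = 0.0169167.
Each month: B ← B·(1+r) − $300.00.
Month 1: interest $65.23; balance after payment $3,621.23.
Month 2: interest $61.26; balance after payment $3,382.49.
Month 3: interest $57.22; balance after payment $3,139.71.
Month 4: interest $53.11; balance after payment $2,892.82.
Month 5: interest $48.94; balance after payment $2,641.76.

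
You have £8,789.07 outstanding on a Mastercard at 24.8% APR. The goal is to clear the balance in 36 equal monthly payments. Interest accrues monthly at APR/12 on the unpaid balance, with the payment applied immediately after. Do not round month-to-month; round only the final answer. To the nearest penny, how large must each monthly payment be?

£348.52

Monthly rate r = 24.8%/12 = 2.06667% = 0.0206667.
Level-payment amortization: P = B₀·r / (1 − (1+r)^(−n)) = 8789.07·0.0206667 / (1 − 1.02067^(−36)).
Denominator 1 − (1+r)^(−36) = 0.521173188.
P = 181.641 / 0.521173188 ≈ 348.52.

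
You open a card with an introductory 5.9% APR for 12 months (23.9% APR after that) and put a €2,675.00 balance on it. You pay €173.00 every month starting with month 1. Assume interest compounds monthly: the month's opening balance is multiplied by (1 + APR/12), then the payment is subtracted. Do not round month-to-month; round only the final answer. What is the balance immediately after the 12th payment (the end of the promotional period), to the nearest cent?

Promo months 1–12 at r₀ = 5.9%/12 = 0.00491667; months 13+ at r₁ = 23.9%/12 = 0.0199167.
After month 12: iterate B ← B·(1+r₀) − €173.00 for 12 months → €704.09.

€704.09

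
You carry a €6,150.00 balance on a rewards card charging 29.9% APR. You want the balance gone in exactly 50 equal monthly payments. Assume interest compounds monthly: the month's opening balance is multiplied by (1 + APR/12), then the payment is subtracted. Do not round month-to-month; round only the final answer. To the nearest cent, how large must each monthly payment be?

€216.48

Monthly rate r = 29.9%/12 = 2.49167% = 0.0249167.
Level-payment amortization: P = B₀·r / (1 − (1+r)^(−n)) = 6150.00·0.0249167 / (1 − 1.02492^(−50)).
Denominator 1 − (1+r)^(−50) = 0.707872645.
P = 153.238 / 0.707872645 ≈ 216.48.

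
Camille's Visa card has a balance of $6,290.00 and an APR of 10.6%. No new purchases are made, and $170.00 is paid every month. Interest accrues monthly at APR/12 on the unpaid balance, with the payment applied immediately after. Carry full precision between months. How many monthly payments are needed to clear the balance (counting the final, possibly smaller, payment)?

Monthly rate r = 10.6%/12 = 0.883333% = 0.00883333.
Recurrence: B ← B·(1+r) − $170.00.
Month 1: interest $55.56; balance after payment $6,175.56.
Month 2: interest $54.55; balance after payment $6,060.11.
Closed form: n = −ln(1 − rB₀/P)/ln(1+r) = −ln(0.67317)/ln(1.00883) ≈ 45.001, so the balance reaches zero during payment 46.

46 payments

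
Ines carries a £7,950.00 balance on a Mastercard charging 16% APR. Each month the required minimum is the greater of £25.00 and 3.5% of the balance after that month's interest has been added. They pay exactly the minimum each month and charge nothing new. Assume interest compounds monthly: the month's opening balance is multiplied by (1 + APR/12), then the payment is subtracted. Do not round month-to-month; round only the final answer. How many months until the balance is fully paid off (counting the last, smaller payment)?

Monthly rate r = 16%/12 = 1.33333% = 0.0133333.
While 3.5% of the post-interest balance exceeds £25.00, each month B ← (B·(1+r))·(1 − 0.035), i.e. B shrinks by the factor (1+r)·0.965 = 0.97787.
This holds for months 1–109. Entering month 110 the balance is £693.18; 3.5% of the post-interest balance is now below £25.00, so the flat £25.00 minimum applies from here.
From month 110 a fixed £25.00 at rate r clears £693.18 in 35 more payments. Total: 109 + 35 = 144 months.

144 months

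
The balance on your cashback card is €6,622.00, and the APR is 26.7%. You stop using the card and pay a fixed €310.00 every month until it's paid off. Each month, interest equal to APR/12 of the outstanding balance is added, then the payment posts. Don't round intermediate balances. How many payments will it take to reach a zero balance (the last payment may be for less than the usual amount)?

30 months

Monthly rate r = 26.7%/12 = 2.225% = 0.02225.
Recurrence: B ← B·(1+r) − €310.00.
Month 1: interest €147.34; balance after payment €6,459.34.
Month 2: interest €143.72; balance after payment €6,293.06.
Closed form: n = −ln(1 − rB₀/P)/ln(1+r) = −ln(0.52471)/ln(1.02225) ≈ 29.306, so the balance reaches zero during payment 30.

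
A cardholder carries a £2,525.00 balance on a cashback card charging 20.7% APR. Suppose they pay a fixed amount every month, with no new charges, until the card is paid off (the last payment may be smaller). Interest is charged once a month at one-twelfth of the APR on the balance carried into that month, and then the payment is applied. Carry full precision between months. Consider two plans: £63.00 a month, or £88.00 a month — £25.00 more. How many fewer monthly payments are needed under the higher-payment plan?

Monthly rate r = 20.7%/12 = 1.725% = 0.01725.
At £63.00/mo: n = ⌈−ln(1 − rB₀/P)/ln(1+r)⌉ = 69 payments (last £46.56); total interest = total paid − £2,525.00 = £1,805.56.
At £88.00/mo: 40 payments (last £82.88); total interest £989.88.
Payments saved = 69 − 40 = 29.

29 fewer payments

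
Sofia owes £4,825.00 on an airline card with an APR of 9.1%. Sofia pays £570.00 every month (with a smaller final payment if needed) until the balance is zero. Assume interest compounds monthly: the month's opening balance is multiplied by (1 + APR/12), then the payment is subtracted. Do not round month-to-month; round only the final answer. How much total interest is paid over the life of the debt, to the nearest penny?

£181.08

Monthly rate r = 9.1%/12 = 0.758333% = 0.00758333.
Payoff takes n = ⌈−ln(1 − rB₀/P)/ln(1+r)⌉ = ⌈8.782⌉ = 9 payments; the last is £446.08.
Total paid = 8·£570.00 + £446.08 = £5,006.08.
Total interest = total paid − principal = £5,006.08 − £4,825.00 = £181.08.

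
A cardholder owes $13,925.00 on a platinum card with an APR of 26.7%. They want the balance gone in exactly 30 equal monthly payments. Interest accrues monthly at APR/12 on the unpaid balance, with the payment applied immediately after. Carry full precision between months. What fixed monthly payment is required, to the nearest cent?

Monthly rate r = 26.7%/12 = 2.225% = 0.02225.
Level-payment amortization: P = B₀·r / (1 − (1+r)^(−n)) = 13925.00·0.02225 / (1 − 1.02225^(−30)).
Denominator 1 − (1+r)^(−30) = 0.483242935.
P = 309.831 / 0.483242935 ≈ 641.15.

$641.15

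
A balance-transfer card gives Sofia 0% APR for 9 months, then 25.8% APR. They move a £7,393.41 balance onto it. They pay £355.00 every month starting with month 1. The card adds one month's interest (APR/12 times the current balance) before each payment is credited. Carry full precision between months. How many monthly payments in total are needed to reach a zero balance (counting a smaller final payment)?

Promo months 1–9 at r₀ = 0%/12 = 0; months 10+ at r₁ = 25.8%/12 = 0.0215.
After month 9 (no interest yet): B = £7,393.41 − 9·£355.00 = £4,198.41.
Then at r₁ with £355.00/mo: n₂ = −ln(1 − r₁·B/P)/ln(1+r₁) ≈ 13.79 → 14 more payments.

23 months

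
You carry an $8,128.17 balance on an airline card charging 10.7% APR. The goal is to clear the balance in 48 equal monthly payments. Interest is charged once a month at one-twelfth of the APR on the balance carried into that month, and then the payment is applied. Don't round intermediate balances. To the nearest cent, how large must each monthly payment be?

Monthly rate r = 10.7%/12 = 0.891667% = 0.00891667.
Level-payment amortization: P = B₀·r / (1 − (1+r)^(−n)) = 8128.17·0.00891667 / (1 − 1.00892^(−48)).
Denominator 1 − (1+r)^(−48) = 0.346950991.
P = 72.4762 / 0.346950991 ≈ 208.89.

$208.89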